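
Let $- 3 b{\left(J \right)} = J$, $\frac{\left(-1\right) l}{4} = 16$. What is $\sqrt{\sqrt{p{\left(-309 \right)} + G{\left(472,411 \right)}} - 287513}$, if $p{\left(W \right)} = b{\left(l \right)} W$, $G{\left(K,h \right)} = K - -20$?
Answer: $\sqrt{-287513 + 10 i \sqrt{61}} \approx 0.073 + 536.2 i$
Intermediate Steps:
$l = -64$ ($l = \left(-4\right) 16 = -64$)
$b{\left(J \right)} = - \frac{J}{3}$
$G{\left(K,h \right)} = 20 + K$ ($G{\left(K,h \right)} = K + 20 = 20 + K$)
$p{\left(W \right)} = \frac{64 W}{3}$ ($p{\left(W \right)} = \left(- \frac{1}{3}\right) \left(-64\right) W = \frac{64 W}{3}$)
$\sqrt{\sqrt{p{\left(-309 \right)} + G{\left(472,411 \right)}} - 287513} = \sqrt{\sqrt{\frac{64}{3} \left(-309\right) + \left(20 + 472\right)} - 287513} = \sqrt{\sqrt{-6592 + 492} - 287513} = \sqrt{\sqrt{-6100} - 287513} = \sqrt{10 i \sqrt{61} - 287513} = \sqrt{-287513 + 10 i \sqrt{61}}$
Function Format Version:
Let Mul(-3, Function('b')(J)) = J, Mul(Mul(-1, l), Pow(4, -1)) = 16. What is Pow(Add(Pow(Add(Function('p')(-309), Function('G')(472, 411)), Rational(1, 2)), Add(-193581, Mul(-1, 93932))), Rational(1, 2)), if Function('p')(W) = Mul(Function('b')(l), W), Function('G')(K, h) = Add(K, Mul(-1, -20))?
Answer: Pow(Add(-287513, Mul(10, I, Pow(61, Rational(1, 2)))), Rational(1, 2)) ≈ Add(0.073, Mul(536.20, I))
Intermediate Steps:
l = -64 (l = Mul(-4, 16) = -64)
Function('b')(J) = Mul(Rational(-1, 3), J)
Function('G')(K, h) = Add(20, K) (Function('G')(K, h) = Add(K, 20) = Add(20, K))
Function('p')(W) = Mul(Rational(64, 3), W) (Function('p')(W) = Mul(Mul(Rational(-1, 3), -64), W) = Mul(Rational(64, 3), W))
Pow(Add(Pow(Add(Function('p')(-309), Function('G')(472, 411)), Rational(1, 2)), Add(-193581, Mul(-1, 93932))), Rational(1, 2)) = Pow(Add(Pow(Add(Mul(Rational(64, 3), -309), Add(20, 472)), Rational(1, 2)), Add(-193581, Mul(-1, 93932))), Rational(1, 2)) = Pow(Add(Pow(Add(-6592, 492), Rational(1, 2)), Add(-193581, -93932)), Rational(1, 2)) = Pow(Add(Pow(-6100, Rational(1, 2)), -287513), Rational(1, 2)) = Pow(Add(Mul(10, I, Pow(61, Rational(1, 2))), -287513), Rational(1, 2)) = Pow(Add(-287513, Mul(10, I, Pow(61, Rational(1, 2)))), Rational(1, 2))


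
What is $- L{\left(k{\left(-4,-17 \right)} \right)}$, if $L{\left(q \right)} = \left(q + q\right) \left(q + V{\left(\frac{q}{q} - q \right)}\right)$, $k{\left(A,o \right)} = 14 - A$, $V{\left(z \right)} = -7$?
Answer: $-396$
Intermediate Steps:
$L{\left(q \right)} = 2 q \left(-7 + q\right)$ ($L{\left(q \right)} = \left(q + q\right) \left(q - 7\right) = 2 q \left(-7 + q\right)$)
$- L{\left(k{\left(-4,-17 \right)} \right)} = - 2 \left(14 - -4\right) \left(-7 + \left(14 - -4\right)\right) = - 2 \left(14 + 4\right) \left(-7 + \left(14 + 4\right)\right) = - 2 \cdot 18 \left(-7 + 18\right) = - 2 \cdot 18 \cdot 11 = \left(-1\right) 396 = -396$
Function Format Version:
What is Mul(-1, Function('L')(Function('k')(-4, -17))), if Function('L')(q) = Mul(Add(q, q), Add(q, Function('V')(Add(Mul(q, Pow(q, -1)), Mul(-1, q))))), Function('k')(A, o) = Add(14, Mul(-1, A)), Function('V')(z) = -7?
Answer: -396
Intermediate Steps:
Function('L')(q) = Mul(2, q, Add(-7, q)) (Function('L')(q) = Mul(Add(q, q), Add(q, -7)) = Mul(Mul(2, q), Add(-7, q)) = Mul(2, q, Add(-7, q)))
Mul(-1, Function('L')(Function('k')(-4, -17))) = Mul(-1, Mul(2, Add(14, Mul(-1, -4)), Add(-7, Add(14, Mul(-1, -4))))) = Mul(-1, Mul(2, Add(14, 4), Add(-7, Add(14, 4)))) = Mul(-1, Mul(2, 18, Add(-7, 18))) = Mul(-1, Mul(2, 18, 11)) = Mul(-1, 396) = -396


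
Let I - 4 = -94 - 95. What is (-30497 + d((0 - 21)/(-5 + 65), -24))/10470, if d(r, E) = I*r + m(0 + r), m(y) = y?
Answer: -50721/17450 ≈ -2.9066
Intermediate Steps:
I = -185 (I = 4 + (-94 - 95) = 4 - 189 = -185)
d(r, E) = -184*r (d(r, E) = -185*r + (0 + r) = -185*r + r = -184*r)
(-30497 + d((0 - 21)/(-5 + 65), -24))/10470 = (-30497 - 184*(0 - 21)/(-5 + 65))/10470 = (-30497 - (-3864)/60)*(1/10470) = (-30497 - 184*(-7/20))*(1/10470) = (-30497 + 322/5)*(1/10470) = -152163/5*1/10470 = -50721/17450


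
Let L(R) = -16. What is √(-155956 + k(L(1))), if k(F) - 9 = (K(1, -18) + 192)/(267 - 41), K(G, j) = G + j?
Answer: 3*I*√885012158/226 ≈ 394.9*I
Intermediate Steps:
k(F) = 2209/226 (k(F) = 9 + ((1 - 18) + 192)/(267 - 41) = 9 + (-17 + 192)/226 = 9 + 175*(1/226) = 9 + 175/226 = 2209/226)
√(-155956 + k(L(1))) = √(-155956 + 2209/226) = √(-35243847/226) = 3*I*√885012158/226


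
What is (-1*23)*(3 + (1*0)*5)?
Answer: -69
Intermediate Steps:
(-1*23)*(3 + (1*0)*5) = -23*(3 + 0*5) = -23*(3 + 0) = -23*3 = -69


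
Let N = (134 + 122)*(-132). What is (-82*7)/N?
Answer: 287/16896 ≈ 0.016986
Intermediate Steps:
N = -33792 (N = 256*(-132) = -33792)
(-82*7)/N = -82*7/(-33792) = -574*(-1/33792) = 287/16896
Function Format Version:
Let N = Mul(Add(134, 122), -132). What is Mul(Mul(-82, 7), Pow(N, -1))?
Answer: Rational(287, 16896) ≈ 0.016986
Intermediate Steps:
N = -33792 (N = Mul(256, -132) = -33792)
Mul(Mul(-82, 7), Pow(N, -1)) = Mul(Mul(-82, 7), Pow(-33792, -1)) = Mul(-574, Rational(-1, 33792)) = Rational(287, 16896)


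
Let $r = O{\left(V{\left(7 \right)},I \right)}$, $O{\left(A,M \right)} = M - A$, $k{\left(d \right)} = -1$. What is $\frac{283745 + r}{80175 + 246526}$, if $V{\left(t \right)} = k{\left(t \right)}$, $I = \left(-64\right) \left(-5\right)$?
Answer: $\frac{284066}{326701} \approx 0.8695$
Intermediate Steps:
$I = 320$
$V{\left(t \right)} = -1$
$r = 321$ ($r = 320 - -1 = 320 + 1 = 321$)
$\frac{283745 + r}{80175 + 246526} = \frac{283745 + 321}{80175 + 246526} = \frac{284066}{326701}$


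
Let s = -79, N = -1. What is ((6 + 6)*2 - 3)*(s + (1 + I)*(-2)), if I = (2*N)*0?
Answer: -1701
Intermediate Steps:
I = 0 (I = (2*(-1))*0 = -2*0 = 0)
((6 + 6)*2 - 3)*(s + (1 + I)*(-2)) = ((6 + 6)*2 - 3)*(-79 + (1 + 0)*(-2)) = (12*2 - 3)*(-79 + 1*(-2)) = (24 - 3)*(-79 - 2) = 21*(-81) = -1701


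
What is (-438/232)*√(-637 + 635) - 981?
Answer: -981 - 219*I*√2/116 ≈ -981.0 - 2.6699*I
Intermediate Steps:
(-438/232)*√(-637 + 635) - 981 = (-438*1/232)*√(-2) - 981 = -219*I*√2/116 - 981 = -981 - 219*I*√2/116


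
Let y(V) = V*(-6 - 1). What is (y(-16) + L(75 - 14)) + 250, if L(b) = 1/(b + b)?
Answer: 44165/122 ≈ 362.01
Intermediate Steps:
y(V) = -7*V (y(V) = V*(-7) = -7*V)
L(b) = 1/(2*b)
(y(-16) + L(75 - 14)) + 250 = (-7*(-16) + 1/(2*(75 - 14))) + 250 = (112 + (1/2)/61) + 250 = (112 + (1/2)*(1/61)) + 250 = (112 + 1/122) + 250 = 13665/122 + 250 = 44165/122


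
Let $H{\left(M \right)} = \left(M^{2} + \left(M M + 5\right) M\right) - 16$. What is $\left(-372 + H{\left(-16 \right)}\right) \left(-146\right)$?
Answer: $628968$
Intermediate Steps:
$H{\left(M \right)} = -16 + M^{2} + M \left(5 + M^{2}\right)$ ($H{\left(M \right)} = \left(M^{2} + \left(M^{2} + 5\right) M\right) - 16 = \left(M^{2} + \left(5 + M^{2}\right) M\right) - 16 = \left(M^{2} + M \left(5 + M^{2}\right)\right) - 16 = -16 + M^{2} + M \left(5 + M^{2}\right)$)
$\left(-372 + H{\left(-16 \right)}\right) \left(-146\right) = \left(-372 + \left(-16 + \left(-16\right)^{2} + \left(-16\right)^{3} + 5 \left(-16\right)\right)\right) \left(-146\right) = \left(-372 - 3936\right) \left(-146\right) = \left(-4308\right) \left(-146\right) = 628968$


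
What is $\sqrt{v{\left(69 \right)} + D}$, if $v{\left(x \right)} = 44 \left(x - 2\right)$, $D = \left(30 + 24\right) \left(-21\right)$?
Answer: $\sqrt{1814} \approx 42.591$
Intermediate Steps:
$D = -1134$ ($D = 54 \left(-21\right) = -1134$)
$v{\left(x \right)} = -88 + 44 x$ ($v{\left(x \right)} = 44 \left(-2 + x\right) = -88 + 44 x$)
$\sqrt{v{\left(69 \right)} + D} = \sqrt{\left(-88 + 44 \cdot 69\right) - 1134} = \sqrt{\left(-88 + 3036\right) - 1134} = \sqrt{2948 - 1134} = \sqrt{1814}$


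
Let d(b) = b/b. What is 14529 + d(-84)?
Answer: 14530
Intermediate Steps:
d(b) = 1
14529 + d(-84) = 14529 + 1 = 14530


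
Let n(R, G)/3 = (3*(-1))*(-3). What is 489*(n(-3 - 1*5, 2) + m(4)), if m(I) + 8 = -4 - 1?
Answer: 6846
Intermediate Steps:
m(I) = -13 (m(I) = -8 + (-4 - 1) = -8 - 5 = -13)
n(R, G) = 27 (n(R, G) = 3*((3*(-1))*(-3)) = 3*(-3*(-3)) = 3*9 = 27)
489*(n(-3 - 1*5, 2) + m(4)) = 489*(27 - 13) = 489*14 = 6846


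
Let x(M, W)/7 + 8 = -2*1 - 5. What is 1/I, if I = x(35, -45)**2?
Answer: 1/11025 ≈ 9.0703e-5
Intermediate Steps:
x(M, W) = -105 (x(M, W) = -56 + 7*(-2*1 - 5) = -56 + 7*(-2 - 5) = -56 + 7*(-7) = -56 - 49 = -105)
I = 11025 (I = (-105)**2 = 11025)
1/I = 1/11025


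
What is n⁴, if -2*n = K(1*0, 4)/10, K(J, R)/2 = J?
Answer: 0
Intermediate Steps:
K(J, R) = 2*J
n = 0 (n = -2*(1*0)/(2*10) = -2*0/(2*10) = -0/10 = -½*0 = 0)
n⁴ = 0⁴ = 0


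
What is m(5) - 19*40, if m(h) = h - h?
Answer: -760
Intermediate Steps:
m(h) = 0
m(5) - 19*40 = 0 - 19*40 = 0 - 760 = -760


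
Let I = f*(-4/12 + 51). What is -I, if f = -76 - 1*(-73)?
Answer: 152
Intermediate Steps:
f = -3 (f = -76 + 73 = -3)
I = -152 (I = -3*(-4/12 + 51) = -3*(-4*1/12 + 51) = -3*(-1/3 + 51) = -3*152/3 = -152)
-I = -1*(-152) = 152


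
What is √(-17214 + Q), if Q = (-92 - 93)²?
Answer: √17011 ≈ 130.43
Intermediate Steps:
Q = 34225 (Q = (-185)² = 34225)
√(-17214 + Q) = √(-17214 + 34225) = √17011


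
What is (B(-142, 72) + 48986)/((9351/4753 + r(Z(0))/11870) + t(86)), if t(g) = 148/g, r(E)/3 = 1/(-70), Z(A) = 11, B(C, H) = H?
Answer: 1190136645363400/89477752909 ≈ 13301.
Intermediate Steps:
r(E) = -3/70 (r(E) = 3/(-70) = 3*(-1/70) = -3/70)
(B(-142, 72) + 48986)/((9351/4753 + r(Z(0))/11870) + t(86)) = (72 + 48986)/((9351/4753 - 3/70/11870) + 148/86) = 49058/((9351*(1/4753) - 3/70*1/11870) + 148*(1/86)) = 49058/((9351/4753 - 3/830900) + 74/43) = 49058/(1109961663/564181100 + 74/43) = 49058/(89477752909/24259787300) = 49058*(24259787300/89477752909) = 1190136645363400/89477752909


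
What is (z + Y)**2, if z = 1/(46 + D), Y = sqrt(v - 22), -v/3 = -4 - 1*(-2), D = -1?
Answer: -32399/2025 + 8*I/45 ≈ -16.0 + 0.17778*I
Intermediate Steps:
v = 6 (v = -3*(-4 - 1*(-2)) = -3*(-4 + 2) = -3*(-2) = 6)
Y = 4*I (Y = sqrt(6 - 22) = sqrt(-16) = 4*I ≈ 4.0*I)
z = 1/45 (z = 1/(46 - 1) = 1/45 ≈ 0.022222)
(z + Y)**2 = (1/45 + 4*I)**2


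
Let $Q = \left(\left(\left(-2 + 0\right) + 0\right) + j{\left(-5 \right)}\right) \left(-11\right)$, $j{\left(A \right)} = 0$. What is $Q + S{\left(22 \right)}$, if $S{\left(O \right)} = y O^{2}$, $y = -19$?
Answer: $-9174$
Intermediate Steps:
$S{\left(O \right)} = - 19 O^{2}$
$Q = 22$ ($Q = \left(\left(\left(-2 + 0\right) + 0\right) + 0\right) \left(-11\right) = \left(\left(-2 + 0\right) + 0\right) \left(-11\right) = \left(-2 + 0\right) \left(-11\right) = \left(-2\right) \left(-11\right) = 22$)
$Q + S{\left(22 \right)} = 22 - 19 \cdot 22^{2} = 22 - 9196 = -9174$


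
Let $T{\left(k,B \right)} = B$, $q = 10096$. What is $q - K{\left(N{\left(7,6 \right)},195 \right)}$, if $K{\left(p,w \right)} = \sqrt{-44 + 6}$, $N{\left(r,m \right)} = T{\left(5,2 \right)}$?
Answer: $10096 - i \sqrt{38} \approx 10096.0 - 6.1644 i$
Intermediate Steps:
$N{\left(r,m \right)} = 2$
$K{\left(p,w \right)} = i \sqrt{38}$ ($K{\left(p,w \right)} = \sqrt{-38} = i \sqrt{38}$)
$q - K{\left(N{\left(7,6 \right)},195 \right)} = 10096 - i \sqrt{38}$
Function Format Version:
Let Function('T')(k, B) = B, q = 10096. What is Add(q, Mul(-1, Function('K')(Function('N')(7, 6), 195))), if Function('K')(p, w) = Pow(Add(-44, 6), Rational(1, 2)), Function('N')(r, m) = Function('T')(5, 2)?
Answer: Add(10096, Mul(-1, I, Pow(38, Rational(1, 2)))) ≈ Add(10096., Mul(-6.1644, I))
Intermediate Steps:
Function('N')(r, m) = 2
Function('K')(p, w) = Mul(I, Pow(38, Rational(1, 2))) (Function('K')(p, w) = Pow(-38, Rational(1, 2)) = Mul(I, Pow(38, Rational(1, 2))))
Add(q, Mul(-1, Function('K')(Function('N')(7, 6), 195))) = Add(10096, Mul(-1, Mul(I, Pow(38, Rational(1, 2))))) = Add(10096, Mul(-1, I, Pow(38, Rational(1, 2))))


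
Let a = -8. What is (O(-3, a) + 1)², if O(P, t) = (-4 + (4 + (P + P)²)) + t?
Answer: 841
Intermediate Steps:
O(P, t) = t + 4*P² (O(P, t) = (-4 + (4 + (2*P)²)) + t = (-4 + (4 + 4*P²)) + t = 4*P² + t = t + 4*P²)
(O(-3, a) + 1)² = ((-8 + 4*(-3)²) + 1)² = ((-8 + 4*9) + 1)² = ((-8 + 36) + 1)² = (28 + 1)² = 29² = 841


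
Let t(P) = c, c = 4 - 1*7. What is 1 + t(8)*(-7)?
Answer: 22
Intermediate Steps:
c = -3 (c = 4 - 7 = -3)
t(P) = -3
1 + t(8)*(-7) = 1 - 3*(-7) = 1 + 21 = 22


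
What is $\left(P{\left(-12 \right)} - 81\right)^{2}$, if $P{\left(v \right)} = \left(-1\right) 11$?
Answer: $8464$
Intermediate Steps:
$P{\left(v \right)} = -11$
$\left(P{\left(-12 \right)} - 81\right)^{2} = \left(-11 - 81\right)^{2} = \left(-92\right)^{2} = 8464$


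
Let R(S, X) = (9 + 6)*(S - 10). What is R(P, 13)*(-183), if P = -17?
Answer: 74115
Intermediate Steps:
R(S, X) = -150 + 15*S (R(S, X) = 15*(-10 + S) = -150 + 15*S)
R(P, 13)*(-183) = (-150 + 15*(-17))*(-183) = (-150 - 255)*(-183) = -405*(-183) = 74115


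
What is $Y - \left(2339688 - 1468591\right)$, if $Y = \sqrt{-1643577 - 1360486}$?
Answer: $-871097 + i \sqrt{3004063} \approx -8.711 \cdot 10^{5} + 1733.2 i$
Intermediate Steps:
$Y = i \sqrt{3004063}$ ($Y = \sqrt{-3004063} = i \sqrt{3004063} \approx 1733.2 i$)
$Y - \left(2339688 - 1468591\right) = i \sqrt{3004063} - \left(2339688 - 1468591\right) = i \sqrt{3004063} - 871097 = -871097 + i \sqrt{3004063}$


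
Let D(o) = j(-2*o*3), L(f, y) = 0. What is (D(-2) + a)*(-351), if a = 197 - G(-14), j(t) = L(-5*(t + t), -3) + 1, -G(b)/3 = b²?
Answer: -275886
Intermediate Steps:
G(b) = -3*b²
j(t) = 1 (j(t) = 0 + 1 = 1)
D(o) = 1
a = 785 (a = 197 - (-3)*(-14)² = 197 - (-3)*196 = 197 - 1*(-588) = 197 + 588 = 785)
(D(-2) + a)*(-351) = (1 + 785)*(-351) = 786*(-351) = -275886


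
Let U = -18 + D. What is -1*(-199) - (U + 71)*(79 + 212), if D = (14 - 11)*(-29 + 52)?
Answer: -35303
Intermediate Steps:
D = 69 (D = 3*23 = 69)
U = 51 (U = -18 + 69 = 51)
-1*(-199) - (U + 71)*(79 + 212) = -1*(-199) - (51 + 71)*(79 + 212) = 199 - 122*291 = 199 - 1*35502 = 199 - 35502 = -35303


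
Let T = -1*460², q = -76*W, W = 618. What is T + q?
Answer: -258568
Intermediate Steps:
q = -46968 (q = -76*618 = -46968)
T = -211600 (T = -1*211600 = -211600)
T + q = -211600 - 46968 = -258568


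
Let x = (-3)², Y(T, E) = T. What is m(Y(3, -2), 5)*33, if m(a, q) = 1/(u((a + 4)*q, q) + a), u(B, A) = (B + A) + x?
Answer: 33/52 ≈ 0.63461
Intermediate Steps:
x = 9
u(B, A) = 9 + A + B (u(B, A) = (B + A) + 9 = (A + B) + 9 = 9 + A + B)
m(a, q) = 1/(9 + a + q + q*(4 + a)) (m(a, q) = 1/((9 + q + (a + 4)*q) + a) = 1/((9 + q + (4 + a)*q) + a) = 1/((9 + q + q*(4 + a)) + a) = 1/(9 + a + q + q*(4 + a)))
m(Y(3, -2), 5)*33 = 33/(9 + 3 + 5 + 5*(4 + 3)) = 33/(9 + 3 + 5 + 5*7) = 33/(9 + 3 + 5 + 35) = 33/52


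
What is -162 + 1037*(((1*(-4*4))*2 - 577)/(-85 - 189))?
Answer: 587145/274 ≈ 2142.9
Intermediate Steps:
-162 + 1037*(((1*(-4*4))*2 - 577)/(-85 - 189)) = -162 + 1037*(((1*(-16))*2 - 577)/(-274)) = -162 + 1037*((-16*2 - 577)*(-1/274)) = -162 + 1037*((-32 - 577)*(-1/274)) = -162 + 1037*(-609*(-1/274)) = -162 + 1037*(609/274) = -162 + 631533/274 = 587145/274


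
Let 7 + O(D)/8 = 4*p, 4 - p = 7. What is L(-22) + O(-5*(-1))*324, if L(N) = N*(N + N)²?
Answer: -91840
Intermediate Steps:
p = -3 (p = 4 - 1*7 = 4 - 7 = -3)
L(N) = 4*N³ (L(N) = N*(2*N)² = N*(4*N²) = 4*N³)
O(D) = -152 (O(D) = -56 + 8*(4*(-3)) = -56 + 8*(-12) = -56 - 96 = -152)
L(-22) + O(-5*(-1))*324 = 4*(-22)³ - 152*324 = 4*(-10648) - 49248 = -42592 - 49248 = -91840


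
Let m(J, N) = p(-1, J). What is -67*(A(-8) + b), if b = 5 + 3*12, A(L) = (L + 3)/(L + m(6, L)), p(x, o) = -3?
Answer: -30552/11 ≈ -2777.5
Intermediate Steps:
m(J, N) = -3
A(L) = (3 + L)/(-3 + L) (A(L) = (L + 3)/(L - 3) = (3 + L)/(-3 + L))
b = 41 (b = 5 + 36 = 41)
-67*(A(-8) + b) = -67*((3 - 8)/(-3 - 8) + 41) = -67*(-5/(-11) + 41) = -67*(-1/11*(-5) + 41) = -67*(5/11 + 41) = -67*456/11 = -30552/11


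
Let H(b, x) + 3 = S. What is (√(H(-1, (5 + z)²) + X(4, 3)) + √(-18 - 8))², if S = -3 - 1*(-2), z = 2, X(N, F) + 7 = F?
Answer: -34 - 8*√13 ≈ -62.844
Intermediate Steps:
X(N, F) = -7 + F
S = -1 (S = -3 + 2 = -1)
H(b, x) = -4 (H(b, x) = -3 - 1 = -4)
(√(H(-1, (5 + z)²) + X(4, 3)) + √(-18 - 8))² = (√(-4 + (-7 + 3)) + √(-18 - 8))² = (√(-4 - 4) + √(-26))² = (√(-8) + I*√26)² = (2*I*√2 + I*√26)² = (I*√26 + 2*I*√2)²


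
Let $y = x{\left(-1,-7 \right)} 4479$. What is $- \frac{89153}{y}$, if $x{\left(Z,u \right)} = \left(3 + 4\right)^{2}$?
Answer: $- \frac{89153}{219471} \approx -0.40622$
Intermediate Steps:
$x{\left(Z,u \right)} = 49$ ($x{\left(Z,u \right)} = 7^{2} = 49$)
$y = 219471$ ($y = 49 \cdot 4479 = 219471$)
$- \frac{89153}{y} = - \frac{89153}{219471}$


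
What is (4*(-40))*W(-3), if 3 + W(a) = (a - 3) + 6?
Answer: 480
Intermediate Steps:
W(a) = a (W(a) = -3 + ((a - 3) + 6) = -3 + ((-3 + a) + 6) = -3 + (3 + a) = a)
(4*(-40))*W(-3) = (4*(-40))*(-3) = -160*(-3) = 480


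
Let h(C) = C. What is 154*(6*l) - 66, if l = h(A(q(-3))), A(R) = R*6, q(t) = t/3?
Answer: -5610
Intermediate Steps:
q(t) = t/3 (q(t) = t*(1/3) = t/3)
A(R) = 6*R
l = -6 (l = 6*((1/3)*(-3)) = 6*(-1) = -6)
154*(6*l) - 66 = 154*(6*(-6)) - 66 = 154*(-36) - 66 = -5544 - 66 = -5610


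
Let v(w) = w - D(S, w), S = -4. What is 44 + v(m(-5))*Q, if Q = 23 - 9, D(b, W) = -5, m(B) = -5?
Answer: 44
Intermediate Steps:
Q = 14
v(w) = 5 + w (v(w) = w - 1*(-5) = w + 5 = 5 + w)
44 + v(m(-5))*Q = 44 + (5 - 5)*14 = 44 + 0*14 = 44 + 0 = 44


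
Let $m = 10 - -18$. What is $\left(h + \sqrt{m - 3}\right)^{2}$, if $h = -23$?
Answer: $324$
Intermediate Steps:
$m = 28$ ($m = 10 + 18 = 28$)
$\left(h + \sqrt{m - 3}\right)^{2} = \left(-23 + \sqrt{28 - 3}\right)^{2} = \left(-23 + \sqrt{25}\right)^{2} = \left(-23 + 5\right)^{2} = \left(-18\right)^{2} = 324$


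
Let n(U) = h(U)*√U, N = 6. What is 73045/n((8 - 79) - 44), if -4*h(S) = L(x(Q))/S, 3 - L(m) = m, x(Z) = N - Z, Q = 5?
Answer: -146090*I*√115 ≈ -1.5666e+6*I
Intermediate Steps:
x(Z) = 6 - Z
L(m) = 3 - m
h(S) = -1/(2*S) (h(S) = -(3 - (6 - 1*5))/(4*S) = -(3 - (6 - 5))/(4*S) = -(3 - 1*1)/(4*S) = -(3 - 1)/(4*S) = -1/(2*S))
n(U) = -1/(2*√U) (n(U) = (-1/(2*U))*√U = -1/(2*√U))
73045/n((8 - 79) - 44) = 73045/((-1/(2*√((8 - 79) - 44)))) = 73045/((-1/(2*√(-71 - 44)))) = 73045/((-(-1)*I*√115/230)) = 73045/((I*√115/230)) = 73045*(-2*I*√115) = -146090*I*√115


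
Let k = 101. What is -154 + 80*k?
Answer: 7926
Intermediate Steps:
-154 + 80*k = -154 + 80*101 = -154 + 8080 = 7926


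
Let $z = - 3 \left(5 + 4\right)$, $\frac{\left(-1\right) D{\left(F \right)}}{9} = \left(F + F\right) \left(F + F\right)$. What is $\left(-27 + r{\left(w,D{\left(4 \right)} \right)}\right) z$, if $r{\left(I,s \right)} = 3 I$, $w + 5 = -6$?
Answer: $1620$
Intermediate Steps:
$D{\left(F \right)} = - 36 F^{2}$ ($D{\left(F \right)} = - 9 \left(F + F\right) \left(F + F\right) = - 9 \cdot 2 F 2 F = - 9 \cdot 4 F^{2} = - 36 F^{2}$)
$w = -11$ ($w = -5 - 6 = -11$)
$z = -27$ ($z = \left(-3\right) 9 = -27$)
$\left(-27 + r{\left(w,D{\left(4 \right)} \right)}\right) z = \left(-27 + 3 \left(-11\right)\right) \left(-27\right) = \left(-27 - 33\right) \left(-27\right) = \left(-60\right) \left(-27\right) = 1620$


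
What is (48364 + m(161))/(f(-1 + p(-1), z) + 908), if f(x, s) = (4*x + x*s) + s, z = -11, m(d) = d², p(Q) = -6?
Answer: 74285/946 ≈ 78.525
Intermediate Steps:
f(x, s) = s + 4*x + s*x (f(x, s) = (4*x + s*x) + s = s + 4*x + s*x)
(48364 + m(161))/(f(-1 + p(-1), z) + 908) = (48364 + 161²)/((-11 + 4*(-1 - 6) - 11*(-1 - 6)) + 908) = (48364 + 25921)/((-11 + 4*(-7) - 11*(-7)) + 908) = 74285/((-11 - 28 + 77) + 908) = 74285/(38 + 908) = 74285/946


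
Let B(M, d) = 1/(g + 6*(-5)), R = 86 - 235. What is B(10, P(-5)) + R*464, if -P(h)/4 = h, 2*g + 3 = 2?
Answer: -4217298/61 ≈ -69136.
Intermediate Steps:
g = -½ (g = -3/2 + (½)*2 = -3/2 + 1 = -½ ≈ -0.50000)
P(h) = -4*h
R = -149
B(M, d) = -2/61 (B(M, d) = 1/(-½ + 6*(-5)) = 1/(-½ - 30) = 1/(-61/2) = -2/61)
B(10, P(-5)) + R*464 = -2/61 - 149*464 = -2/61 - 69136 = -4217298/61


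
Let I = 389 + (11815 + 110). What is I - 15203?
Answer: -2889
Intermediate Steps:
I = 12314 (I = 389 + 11925 = 12314)
I - 15203 = 12314 - 15203 = -2889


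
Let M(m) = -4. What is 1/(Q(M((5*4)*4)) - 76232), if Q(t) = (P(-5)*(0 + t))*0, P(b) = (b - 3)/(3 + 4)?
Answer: -1/76232 ≈ -1.3118e-5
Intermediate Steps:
P(b) = -3/7 + b/7 (P(b) = (-3 + b)/7 = (-3 + b)*(1/7) = -3/7 + b/7)
Q(t) = 0 (Q(t) = ((-3/7 + (1/7)*(-5))*(0 + t))*0 = ((-3/7 - 5/7)*t)*0 = -8*t/7*0 = 0)
1/(Q(M((5*4)*4)) - 76232) = 1/(0 - 76232) = 1/(-76232) = -1/76232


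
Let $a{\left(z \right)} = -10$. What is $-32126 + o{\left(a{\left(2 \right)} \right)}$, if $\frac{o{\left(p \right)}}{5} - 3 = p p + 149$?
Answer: $-30866$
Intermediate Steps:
$o{\left(p \right)} = 760 + 5 p^{2}$ ($o{\left(p \right)} = 15 + 5 \left(p p + 149\right) = 15 + 5 \left(p^{2} + 149\right) = 15 + 5 \left(149 + p^{2}\right) = 15 + \left(745 + 5 p^{2}\right) = 760 + 5 p^{2}$)
$-32126 + o{\left(a{\left(2 \right)} \right)} = -32126 + \left(760 + 5 \left(-10\right)^{2}\right) = -32126 + \left(760 + 5 \cdot 100\right) = -32126 + \left(760 + 500\right) = -32126 + 1260 = -30866$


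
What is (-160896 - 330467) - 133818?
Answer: -625181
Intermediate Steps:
(-160896 - 330467) - 133818 = -491363 - 133818 = -625181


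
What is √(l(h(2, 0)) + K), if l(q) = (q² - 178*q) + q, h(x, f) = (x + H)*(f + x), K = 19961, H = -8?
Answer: √22229 ≈ 149.09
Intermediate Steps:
h(x, f) = (-8 + x)*(f + x) (h(x, f) = (x - 8)*(f + x) = (-8 + x)*(f + x))
l(q) = q² - 177*q
√(l(h(2, 0)) + K) = √((2² - 8*0 - 8*2 + 0*2)*(-177 + (2² - 8*0 - 8*2 + 0*2)) + 19961) = √((4 + 0 - 16 + 0)*(-177 + (4 + 0 - 16 + 0)) + 19961) = √(-12*(-177 - 12) + 19961) = √(-12*(-189) + 19961) = √(2268 + 19961) = √22229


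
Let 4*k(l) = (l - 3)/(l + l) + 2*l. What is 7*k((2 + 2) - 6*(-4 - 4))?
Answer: 76055/416 ≈ 182.82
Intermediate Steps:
k(l) = l/2 + (-3 + l)/(8*l) (k(l) = ((l - 3)/(l + l) + 2*l)/4 = ((-3 + l)/((2*l)) + 2*l)/4 = ((-3 + l)*(1/(2*l)) + 2*l)/4 = ((-3 + l)/(2*l) + 2*l)/4 = (2*l + (-3 + l)/(2*l))/4 = l/2 + (-3 + l)/(8*l))
7*k((2 + 2) - 6*(-4 - 4)) = 7*((-3 + ((2 + 2) - 6*(-4 - 4))*(1 + 4*((2 + 2) - 6*(-4 - 4))))/(8*((2 + 2) - 6*(-4 - 4)))) = 7*((-3 + (4 - 6*(-8))*(1 + 4*(4 - 6*(-8))))/(8*(4 - 6*(-8)))) = 7*((-3 + (4 - 1*(-48))*(1 + 4*(4 - 1*(-48))))/(8*(4 - 1*(-48)))) = 7*((-3 + (4 + 48)*(1 + 4*(4 + 48)))/(8*(4 + 48))) = 7*((⅛)*(-3 + 52*(1 + 4*52))/52) = 7*((⅛)*(1/52)*(-3 + 52*(1 + 208))) = 7*((⅛)*(1/52)*(-3 + 52*209)) = 7*((⅛)*(1/52)*(-3 + 10868)) = 7*((⅛)*(1/52)*10865) = 7*(10865/416) = 76055/416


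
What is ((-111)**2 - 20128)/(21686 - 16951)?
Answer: -7807/4735 ≈ -1.6488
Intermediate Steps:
((-111)**2 - 20128)/(21686 - 16951) = (12321 - 20128)/4735 = -7807*1/4735 = -7807/4735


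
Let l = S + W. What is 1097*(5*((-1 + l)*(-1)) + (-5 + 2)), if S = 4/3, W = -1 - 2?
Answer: 34007/3 ≈ 11336.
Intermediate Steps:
W = -3
S = 4/3 (S = 4*(⅓) = 4/3 ≈ 1.3333)
l = -5/3 (l = 4/3 - 3 = -5/3 ≈ -1.6667)
1097*(5*((-1 + l)*(-1)) + (-5 + 2)) = 1097*(5*((-1 - 5/3)*(-1)) + (-5 + 2)) = 1097*(5*(-8/3*(-1)) - 3) = 1097*(5*(8/3) - 3) = 1097*(40/3 - 3) = 1097*(31/3) = 34007/3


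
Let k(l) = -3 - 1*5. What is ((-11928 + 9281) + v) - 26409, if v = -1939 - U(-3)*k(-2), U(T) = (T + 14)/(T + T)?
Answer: -93029/3 ≈ -31010.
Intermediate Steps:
U(T) = (14 + T)/(2*T) (U(T) = (14 + T)/((2*T)) = (14 + T)*(1/(2*T)) = (14 + T)/(2*T))
k(l) = -8 (k(l) = -3 - 5 = -8)
v = -5861/3 (v = -1939 - (½)*(14 - 3)/(-3)*(-8) = -1939 - (½)*(-⅓)*11*(-8) = -1939 - (-11)*(-8)/6 = -1939 - 1*44/3 = -1939 - 44/3 = -5861/3 ≈ -1953.7)
((-11928 + 9281) + v) - 26409 = ((-11928 + 9281) - 5861/3) - 26409 = (-2647 - 5861/3) - 26409 = -13802/3 - 26409 = -93029/3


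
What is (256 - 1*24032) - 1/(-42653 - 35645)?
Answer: -1861613247/78298 ≈ -23776.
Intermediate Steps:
(256 - 1*24032) - 1/(-42653 - 35645) = (256 - 24032) - 1/(-78298) = -23776 - 1*(-1/78298) = -23776 + 1/78298 = -1861613247/78298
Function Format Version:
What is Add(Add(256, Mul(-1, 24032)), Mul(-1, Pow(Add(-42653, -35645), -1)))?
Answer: Rational(-1861613247, 78298) ≈ -23776.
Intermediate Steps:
Add(Add(256, Mul(-1, 24032)), Mul(-1, Pow(Add(-42653, -35645), -1))) = Add(Add(256, -24032), Mul(-1, Pow(-78298, -1))) = Add(-23776, Mul(-1, Rational(-1, 78298))) = Add(-23776, Rational(1, 78298)) = Rational(-1861613247, 78298)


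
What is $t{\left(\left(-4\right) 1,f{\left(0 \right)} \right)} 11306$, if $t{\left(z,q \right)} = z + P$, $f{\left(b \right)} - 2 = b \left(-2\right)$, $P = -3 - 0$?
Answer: $-79142$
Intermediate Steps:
$P = -3$ ($P = -3 + 0 = -3$)
$f{\left(b \right)} = 2 - 2 b$ ($f{\left(b \right)} = 2 + b \left(-2\right) = 2 - 2 b$)
$t{\left(z,q \right)} = -3 + z$ ($t{\left(z,q \right)} = z - 3 = -3 + z$)
$t{\left(\left(-4\right) 1,f{\left(0 \right)} \right)} 11306 = \left(-3 - 4\right) 11306 = \left(-7\right) 11306 = -79142$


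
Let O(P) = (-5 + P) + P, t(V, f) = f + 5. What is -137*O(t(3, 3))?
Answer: -1507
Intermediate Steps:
t(V, f) = 5 + f
O(P) = -5 + 2*P
-137*O(t(3, 3)) = -137*(-5 + 2*(5 + 3)) = -137*(-5 + 2*8) = -137*(-5 + 16) = -137*11 = -1507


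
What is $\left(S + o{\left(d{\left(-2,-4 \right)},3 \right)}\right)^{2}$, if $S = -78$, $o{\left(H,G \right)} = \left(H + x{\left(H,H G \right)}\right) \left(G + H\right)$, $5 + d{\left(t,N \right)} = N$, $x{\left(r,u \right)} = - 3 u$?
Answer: $260100$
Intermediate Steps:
$d{\left(t,N \right)} = -5 + N$
$o{\left(H,G \right)} = \left(G + H\right) \left(H - 3 G H\right)$ ($o{\left(H,G \right)} = \left(H - 3 H G\right) \left(G + H\right) = \left(H - 3 G H\right) \left(G + H\right) = \left(G + H\right) \left(H - 3 G H\right)$)
$\left(S + o{\left(d{\left(-2,-4 \right)},3 \right)}\right)^{2} = \left(-78 + \left(-5 - 4\right) \left(3 - 9 - 3 \cdot 3^{2} - 9 \left(-5 - 4\right)\right)\right)^{2} = \left(-78 - 9 \left(3 - 9 - 27 - 9 \left(-9\right)\right)\right)^{2} = \left(-78 - 9 \left(3 - 9 - 27 + 81\right)\right)^{2} = \left(-78 - 432\right)^{2} = \left(-510\right)^{2} = 260100$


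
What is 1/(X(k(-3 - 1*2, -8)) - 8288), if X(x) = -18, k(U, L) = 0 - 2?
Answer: -1/8306 ≈ -0.00012039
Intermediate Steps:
k(U, L) = -2
1/(X(k(-3 - 1*2, -8)) - 8288) = 1/(-18 - 8288) = 1/(-8306) = -1/8306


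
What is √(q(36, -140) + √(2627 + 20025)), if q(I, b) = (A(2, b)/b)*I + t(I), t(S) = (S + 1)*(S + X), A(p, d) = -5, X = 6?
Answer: √(76209 + 98*√5663)/7 ≈ 41.301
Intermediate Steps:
t(S) = (1 + S)*(6 + S) (t(S) = (S + 1)*(S + 6) = (1 + S)*(6 + S))
q(I, b) = 6 + I² + 7*I - 5*I/b (q(I, b) = (-5/b)*I + (6 + I² + 7*I) = -5*I/b + (6 + I² + 7*I) = 6 + I² + 7*I - 5*I/b)
√(q(36, -140) + √(2627 + 20025)) = √((6 + 36² + 7*36 - 5*36/(-140)) + √(2627 + 20025)) = √((6 + 1296 + 252 - 5*36*(-1/140)) + √22652) = √((6 + 1296 + 252 + 9/7) + 2*√5663) = √(10887/7 + 2*√5663)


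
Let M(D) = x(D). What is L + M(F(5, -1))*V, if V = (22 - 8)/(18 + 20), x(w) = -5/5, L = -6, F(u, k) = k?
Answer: -121/19 ≈ -6.3684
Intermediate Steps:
x(w) = -1 (x(w) = -5*1/5 = -1)
M(D) = -1
V = 7/19 (V = 14/38 = 14*(1/38) = 7/19 ≈ 0.36842)
L + M(F(5, -1))*V = -6 - 1*7/19 = -6 - 7/19 = -121/19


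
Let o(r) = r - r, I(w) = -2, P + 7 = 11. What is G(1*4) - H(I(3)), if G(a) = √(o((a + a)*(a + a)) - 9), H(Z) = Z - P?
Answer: 6 + 3*I ≈ 6.0 + 3.0*I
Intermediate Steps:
P = 4 (P = -7 + 11 = 4)
H(Z) = -4 + Z (H(Z) = Z - 1*4 = Z - 4 = -4 + Z)
o(r) = 0
G(a) = 3*I (G(a) = √(0 - 9) = √(-9) = 3*I)
G(1*4) - H(I(3)) = 3*I - (-4 - 2) = 3*I - 1*(-6) = 3*I + 6 = 6 + 3*I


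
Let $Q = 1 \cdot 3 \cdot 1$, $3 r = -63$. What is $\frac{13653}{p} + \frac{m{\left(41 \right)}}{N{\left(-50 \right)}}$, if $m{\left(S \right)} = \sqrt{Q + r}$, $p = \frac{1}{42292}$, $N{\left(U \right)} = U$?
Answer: $577412676 - \frac{3 i \sqrt{2}}{50} \approx 5.7741 \cdot 10^{8} - 0.084853 i$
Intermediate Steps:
$r = -21$ ($r = \frac{1}{3} \left(-63\right) = -21$)
$Q = 3$ ($Q = 3 \cdot 1 = 3$)
$p = \frac{1}{42292} \approx 2.3645 \cdot 10^{-5}$
$m{\left(S \right)} = 3 i \sqrt{2}$ ($m{\left(S \right)} = \sqrt{3 - 21} = \sqrt{-18} = 3 i \sqrt{2}$)
$\frac{13653}{p} + \frac{m{\left(41 \right)}}{N{\left(-50 \right)}} = 13653 \frac{1}{\frac{1}{42292}} + \frac{3 i \sqrt{2}}{-50} = 13653 \cdot 42292 + 3 i \sqrt{2} \left(- \frac{1}{50}\right) = 577412676 - \frac{3 i \sqrt{2}}{50}$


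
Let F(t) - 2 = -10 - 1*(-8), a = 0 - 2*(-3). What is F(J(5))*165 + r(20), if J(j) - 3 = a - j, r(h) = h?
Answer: 20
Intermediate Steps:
a = 6 (a = 0 + 6 = 6)
J(j) = 9 - j (J(j) = 3 + (6 - j) = 9 - j)
F(t) = 0 (F(t) = 2 + (-10 - 1*(-8)) = 2 + (-10 + 8) = 2 - 2 = 0)
F(J(5))*165 + r(20) = 0*165 + 20 = 0 + 20 = 20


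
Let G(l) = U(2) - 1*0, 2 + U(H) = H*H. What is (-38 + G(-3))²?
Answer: 1296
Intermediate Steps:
U(H) = -2 + H² (U(H) = -2 + H*H = -2 + H²)
G(l) = 2 (G(l) = (-2 + 2²) - 1*0 = (-2 + 4) + 0 = 2 + 0 = 2)
(-38 + G(-3))² = (-38 + 2)² = (-36)² = 1296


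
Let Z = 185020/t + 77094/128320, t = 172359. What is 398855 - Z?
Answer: 400976437955057/1005323040 ≈ 3.9885e+5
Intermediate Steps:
Z = 1683164143/1005323040 (Z = 185020/172359 + 77094/128320 = 185020*(1/172359) + 77094*(1/128320) = 16820/15669 + 38547/64160 = 1683164143/1005323040 ≈ 1.6743)
398855 - Z = 398855 - 1*1683164143/1005323040 = 398855 - 1683164143/1005323040 = 400976437955057/1005323040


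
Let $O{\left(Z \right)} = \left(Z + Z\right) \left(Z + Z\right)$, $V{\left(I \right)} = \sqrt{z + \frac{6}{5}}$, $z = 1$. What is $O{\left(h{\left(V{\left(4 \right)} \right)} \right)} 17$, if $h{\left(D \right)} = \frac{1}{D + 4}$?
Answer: $\frac{1700}{\left(20 + \sqrt{55}\right)^{2}} \approx 2.2617$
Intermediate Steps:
$V{\left(I \right)} = \frac{\sqrt{55}}{5}$ ($V{\left(I \right)} = \sqrt{1 + \frac{6}{5}} = \sqrt{\frac{11}{5}} = \frac{\sqrt{55}}{5}$)
$h{\left(D \right)} = \frac{1}{4 + D}$
$O{\left(Z \right)} = 4 Z^{2}$ ($O{\left(Z \right)} = 2 Z 2 Z = 4 Z^{2}$)
$O{\left(h{\left(V{\left(4 \right)} \right)} \right)} 17 = 4 \left(\frac{1}{4 + \frac{\sqrt{55}}{5}}\right)^{2} \cdot 17 = \frac{4}{\left(4 + \frac{\sqrt{55}}{5}\right)^{2}} \cdot 17 = \frac{68}{\left(4 + \frac{\sqrt{55}}{5}\right)^{2}}$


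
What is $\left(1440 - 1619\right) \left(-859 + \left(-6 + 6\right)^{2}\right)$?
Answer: $153761$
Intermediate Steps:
$\left(1440 - 1619\right) \left(-859 + \left(-6 + 6\right)^{2}\right) = - 179 \left(-859 + 0^{2}\right) = - 179 \left(-859 + 0\right) = \left(-179\right) \left(-859\right) = 153761$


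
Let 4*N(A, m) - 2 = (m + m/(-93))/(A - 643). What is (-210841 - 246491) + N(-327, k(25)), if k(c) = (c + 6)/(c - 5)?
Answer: -26616693323/58200 ≈ -4.5733e+5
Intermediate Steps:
k(c) = (6 + c)/(-5 + c)
N(A, m) = 1/2 + 23*m/(93*(-643 + A)) (N(A, m) = 1/2 + ((m + m/(-93))/(A - 643))/4 = 1/2 + ((m + m*(-1/93))/(-643 + A))/4 = 1/2 + ((m - m/93)/(-643 + A))/4 = 1/2 + ((92*m/93)/(-643 + A))/4 = 1/2 + (92*m/(93*(-643 + A)))/4 = 1/2 + 23*m/(93*(-643 + A)))
(-210841 - 246491) + N(-327, k(25)) = (-210841 - 246491) + (-59799 + 46*((6 + 25)/(-5 + 25)) + 93*(-327))/(186*(-643 - 327)) = -457332 + (1/186)*(-59799 + 46*(31/20) - 30411)/(-970) = -457332 + (1/186)*(-1/970)*(-59799 + 46*((1/20)*31) - 30411) = -457332 + (1/186)*(-1/970)*(-59799 + 46*(31/20) - 30411) = -457332 + (1/186)*(-1/970)*(-59799 + 713/10 - 30411) = -457332 + (1/186)*(-1/970)*(-901387/10) = -457332 + 29077/58200 = -26616693323/58200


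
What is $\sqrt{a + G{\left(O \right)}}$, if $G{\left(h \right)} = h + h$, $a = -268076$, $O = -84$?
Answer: $2 i \sqrt{67061} \approx 517.92 i$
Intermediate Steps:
$G{\left(h \right)} = 2 h$
$\sqrt{a + G{\left(O \right)}} = \sqrt{-268076 + 2 \left(-84\right)} = \sqrt{-268076 - 168} = \sqrt{-268244} = 2 i \sqrt{67061}$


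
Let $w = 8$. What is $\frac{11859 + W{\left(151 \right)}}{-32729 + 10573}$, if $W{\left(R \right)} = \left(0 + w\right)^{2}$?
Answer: $- \frac{11923}{22156} \approx -0.53814$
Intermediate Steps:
$W{\left(R \right)} = 64$ ($W{\left(R \right)} = \left(0 + 8\right)^{2} = 8^{2} = 64$)
$\frac{11859 + W{\left(151 \right)}}{-32729 + 10573} = \frac{11859 + 64}{-32729 + 10573} = \frac{11923}{-22156} = 11923 \left(- \frac{1}{22156}\right) = - \frac{11923}{22156}$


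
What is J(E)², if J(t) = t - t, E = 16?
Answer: 0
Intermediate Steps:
J(t) = 0
J(E)² = 0² = 0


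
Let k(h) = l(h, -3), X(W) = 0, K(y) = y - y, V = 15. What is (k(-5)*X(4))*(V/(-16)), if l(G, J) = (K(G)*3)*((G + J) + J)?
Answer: 0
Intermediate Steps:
K(y) = 0
l(G, J) = 0 (l(G, J) = (0*3)*((G + J) + J) = 0*(G + 2*J) = 0)
k(h) = 0
(k(-5)*X(4))*(V/(-16)) = (0*0)*(15/(-16)) = 0*(15*(-1/16)) = 0*(-15/16) = 0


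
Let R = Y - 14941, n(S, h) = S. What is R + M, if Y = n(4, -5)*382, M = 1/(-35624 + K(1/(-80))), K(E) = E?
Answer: -38225990453/2849921 ≈ -13413.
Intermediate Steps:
M = -80/2849921 (M = 1/(-35624 + 1/(-80)) = 1/(-35624 - 1/80) = 1/(-2849921/80) = -80/2849921 ≈ -2.8071e-5)
Y = 1528 (Y = 4*382 = 1528)
R = -13413 (R = 1528 - 14941 = -13413)
R + M = -13413 - 80/2849921 = -38225990453/2849921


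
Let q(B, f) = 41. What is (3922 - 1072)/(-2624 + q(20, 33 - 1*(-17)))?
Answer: -950/861 ≈ -1.1034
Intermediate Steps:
(3922 - 1072)/(-2624 + q(20, 33 - 1*(-17))) = (3922 - 1072)/(-2624 + 41) = 2850/(-2583) = 2850*(-1/2583) = -950/861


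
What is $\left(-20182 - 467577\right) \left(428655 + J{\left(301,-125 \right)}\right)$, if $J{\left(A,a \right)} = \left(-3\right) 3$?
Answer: $-209075944314$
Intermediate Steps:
$J{\left(A,a \right)} = -9$
$\left(-20182 - 467577\right) \left(428655 + J{\left(301,-125 \right)}\right) = \left(-20182 - 467577\right) \left(428655 - 9\right) = \left(-487759\right) 428646 = -209075944314$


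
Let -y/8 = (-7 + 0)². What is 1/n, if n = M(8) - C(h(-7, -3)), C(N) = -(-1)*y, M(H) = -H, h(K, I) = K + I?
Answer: 1/384 ≈ 0.0026042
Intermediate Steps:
h(K, I) = I + K
y = -392 (y = -8*(-7 + 0)² = -8*(-7)² = -8*49 = -392)
C(N) = -392 (C(N) = -(-1)*(-392) = -1*392 = -392)
n = 384 (n = -1*8 - 1*(-392) = -8 + 392 = 384)
1/n = 1/384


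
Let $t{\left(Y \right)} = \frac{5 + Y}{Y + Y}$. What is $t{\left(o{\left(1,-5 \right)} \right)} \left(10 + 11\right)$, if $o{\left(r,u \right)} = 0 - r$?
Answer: $-42$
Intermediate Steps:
$o{\left(r,u \right)} = - r$
$t{\left(Y \right)} = \frac{5 + Y}{2 Y}$
$t{\left(o{\left(1,-5 \right)} \right)} \left(10 + 11\right) = \frac{5 - 1}{2 \left(\left(-1\right) 1\right)} \left(10 + 11\right) = \frac{5 - 1}{2 \left(-1\right)} 21 = \frac{1}{2} \left(-1\right) 4 \cdot 21 = \left(-2\right) 21 = -42$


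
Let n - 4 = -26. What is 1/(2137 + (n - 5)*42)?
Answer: 1/1003 ≈ 0.00099701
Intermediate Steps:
n = -22 (n = 4 - 26 = -22)
1/(2137 + (n - 5)*42) = 1/(2137 + (-22 - 5)*42) = 1/(2137 - 27*42) = 1/(2137 - 1134) = 1/1003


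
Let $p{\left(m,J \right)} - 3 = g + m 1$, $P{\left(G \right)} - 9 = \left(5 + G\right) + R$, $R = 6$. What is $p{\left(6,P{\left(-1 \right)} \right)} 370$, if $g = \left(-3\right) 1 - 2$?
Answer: $1480$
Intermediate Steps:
$g = -5$ ($g = -3 - 2 = -5$)
$P{\left(G \right)} = 20 + G$ ($P{\left(G \right)} = 9 + \left(\left(5 + G\right) + 6\right) = 9 + \left(11 + G\right) = 20 + G$)
$p{\left(m,J \right)} = -2 + m$ ($p{\left(m,J \right)} = 3 + \left(-5 + m 1\right) = 3 + \left(-5 + m\right) = -2 + m$)
$p{\left(6,P{\left(-1 \right)} \right)} 370 = \left(-2 + 6\right) 370 = 4 \cdot 370 = 1480$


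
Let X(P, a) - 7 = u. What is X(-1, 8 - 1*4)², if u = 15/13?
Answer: 11236/169 ≈ 66.485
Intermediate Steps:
u = 15/13 (u = 15*(1/13) = 15/13 ≈ 1.1538)
X(P, a) = 106/13 (X(P, a) = 7 + 15/13 = 106/13)
X(-1, 8 - 1*4)² = (106/13)² = 11236/169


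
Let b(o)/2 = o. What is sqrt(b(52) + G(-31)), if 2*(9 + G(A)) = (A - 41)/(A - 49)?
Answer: sqrt(9545)/10 ≈ 9.7699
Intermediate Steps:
b(o) = 2*o
G(A) = -9 + (-41 + A)/(2*(-49 + A)) (G(A) = -9 + ((A - 41)/(A - 49))/2 = -9 + ((-41 + A)/(-49 + A))/2 = -9 + (-41 + A)/(2*(-49 + A)))
sqrt(b(52) + G(-31)) = sqrt(2*52 + (841 - 17*(-31))/(2*(-49 - 31))) = sqrt(104 + (1/2)*(841 + 527)/(-80)) = sqrt(104 + (1/2)*(-1/80)*1368) = sqrt(104 - 171/20) = sqrt(1909/20) = sqrt(9545)/10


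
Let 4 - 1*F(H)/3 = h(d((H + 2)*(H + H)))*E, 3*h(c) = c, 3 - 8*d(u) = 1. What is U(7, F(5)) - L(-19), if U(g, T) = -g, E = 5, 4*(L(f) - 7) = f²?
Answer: -417/4 ≈ -104.25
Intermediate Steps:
d(u) = ¼ (d(u) = 3/8 - ⅛*1 = 3/8 - ⅛ = ¼)
h(c) = c/3
L(f) = 7 + f²/4
F(H) = 43/4 (F(H) = 12 - 3*(⅓)*(¼)*5 = 12 - 5/4 = 43/4)
U(7, F(5)) - L(-19) = -1*7 - (7 + (¼)*(-19)²) = -7 - (7 + (¼)*361) = -7 - (7 + 361/4) = -7 - 1*389/4 = -7 - 389/4 = -417/4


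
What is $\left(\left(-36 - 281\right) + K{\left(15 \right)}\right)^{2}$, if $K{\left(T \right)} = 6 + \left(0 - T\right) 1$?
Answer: $106276$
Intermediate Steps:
$K{\left(T \right)} = 6 - T$ ($K{\left(T \right)} = 6 + - T 1 = 6 - T$)
$\left(\left(-36 - 281\right) + K{\left(15 \right)}\right)^{2} = \left(\left(-36 - 281\right) + \left(6 - 15\right)\right)^{2} = \left(-317 - 9\right)^{2} = \left(-326\right)^{2} = 106276$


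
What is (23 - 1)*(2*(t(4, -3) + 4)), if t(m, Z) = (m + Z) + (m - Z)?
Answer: 528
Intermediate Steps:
t(m, Z) = 2*m (t(m, Z) = (Z + m) + (m - Z) = 2*m)
(23 - 1)*(2*(t(4, -3) + 4)) = (23 - 1)*(2*(2*4 + 4)) = 22*(2*(8 + 4)) = 22*(2*12) = 22*24 = 528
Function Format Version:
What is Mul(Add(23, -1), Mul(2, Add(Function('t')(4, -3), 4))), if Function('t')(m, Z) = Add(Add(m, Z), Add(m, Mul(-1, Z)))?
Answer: 528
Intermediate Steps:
Function('t')(m, Z) = Mul(2, m) (Function('t')(m, Z) = Add(Add(Z, m), Add(m, Mul(-1, Z))) = Mul(2, m))
Mul(Add(23, -1), Mul(2, Add(Function('t')(4, -3), 4))) = Mul(Add(23, -1), Mul(2, Add(Mul(2, 4), 4))) = Mul(22, Mul(2, Add(8, 4))) = Mul(22, Mul(2, 12)) = Mul(22, 24) = 528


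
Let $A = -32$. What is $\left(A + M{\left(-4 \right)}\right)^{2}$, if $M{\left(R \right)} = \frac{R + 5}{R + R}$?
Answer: $\frac{66049}{64} \approx 1032.0$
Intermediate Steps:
$M{\left(R \right)} = \frac{5 + R}{2 R}$
$\left(A + M{\left(-4 \right)}\right)^{2} = \left(-32 + \frac{5 - 4}{2 \left(-4\right)}\right)^{2} = \left(-32 + \frac{1}{2} \left(- \frac{1}{4}\right) 1\right)^{2} = \left(-32 - \frac{1}{8}\right)^{2} = \left(- \frac{257}{8}\right)^{2} = \frac{66049}{64}$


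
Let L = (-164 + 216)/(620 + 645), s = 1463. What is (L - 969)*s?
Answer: -163022489/115 ≈ -1.4176e+6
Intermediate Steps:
L = 52/1265 ≈ 0.041107
(L - 969)*s = (52/1265 - 969)*1463 = -1225733/1265*1463 = -163022489/115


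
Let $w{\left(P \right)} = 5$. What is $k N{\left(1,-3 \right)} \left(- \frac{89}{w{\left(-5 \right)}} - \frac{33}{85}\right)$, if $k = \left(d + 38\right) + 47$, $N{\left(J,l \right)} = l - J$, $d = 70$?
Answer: $\frac{191704}{17} \approx 11277.0$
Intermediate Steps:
$k = 155$ ($k = \left(70 + 38\right) + 47 = 108 + 47 = 155$)
$k N{\left(1,-3 \right)} \left(- \frac{89}{w{\left(-5 \right)}} - \frac{33}{85}\right) = 155 \left(-3 - 1\right) \left(- \frac{89}{5} - \frac{33}{85}\right) = 155 \left(-3 - 1\right) \left(\left(-89\right) \frac{1}{5} - \frac{33}{85}\right) = 155 \left(-4\right) \left(- \frac{89}{5} - \frac{33}{85}\right) = \left(-620\right) \left(- \frac{1546}{85}\right) = \frac{191704}{17}$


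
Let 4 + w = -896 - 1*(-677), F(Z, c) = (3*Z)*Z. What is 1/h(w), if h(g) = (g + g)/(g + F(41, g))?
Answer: -2410/223 ≈ -10.807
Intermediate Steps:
F(Z, c) = 3*Z**2
w = -223 (w = -4 + (-896 - 1*(-677)) = -4 + (-896 + 677) = -4 - 219 = -223)
h(g) = 2*g/(5043 + g) (h(g) = (g + g)/(g + 3*41**2) = (2*g)/(g + 3*1681) = (2*g)/(g + 5043) = (2*g)/(5043 + g) = 2*g/(5043 + g))
1/h(w) = 1/(2*(-223)/(5043 - 223)) = 1/(2*(-223)/4820) = 1/(2*(-223)*(1/4820)) = 1/(-223/2410) = -2410/223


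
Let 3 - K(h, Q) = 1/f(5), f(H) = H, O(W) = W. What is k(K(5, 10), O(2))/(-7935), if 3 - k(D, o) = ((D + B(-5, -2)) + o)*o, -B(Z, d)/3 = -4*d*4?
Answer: -309/13225 ≈ -0.023365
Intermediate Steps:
B(Z, d) = 48*d (B(Z, d) = -3*(-4*d)*4 = -(-48)*d = 48*d)
K(h, Q) = 14/5 (K(h, Q) = 3 - 1/5 = 14/5)
k(D, o) = 3 - o*(-96 + D + o) (k(D, o) = 3 - ((D + 48*(-2)) + o)*o = 3 - ((D - 96) + o)*o = 3 - ((-96 + D) + o)*o = 3 - (-96 + D + o)*o = 3 - o*(-96 + D + o))
k(K(5, 10), O(2))/(-7935) = (3 - 1*2**2 + 96*2 - 1*14/5*2)/(-7935) = (3 - 1*4 + 192 - 28/5)*(-1/7935) = (3 - 4 + 192 - 28/5)*(-1/7935) = (927/5)*(-1/7935) = -309/13225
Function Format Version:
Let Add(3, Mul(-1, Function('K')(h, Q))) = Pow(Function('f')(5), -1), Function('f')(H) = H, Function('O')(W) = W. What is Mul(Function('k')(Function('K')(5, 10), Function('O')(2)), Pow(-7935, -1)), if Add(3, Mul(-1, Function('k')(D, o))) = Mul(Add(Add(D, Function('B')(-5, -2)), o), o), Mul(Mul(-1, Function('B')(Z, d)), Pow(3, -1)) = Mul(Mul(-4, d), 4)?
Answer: Rational(-309, 13225) ≈ -0.023365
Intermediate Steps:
Function('B')(Z, d) = Mul(48, d) (Function('B')(Z, d) = Mul(-3, Mul(Mul(-4, d), 4)) = Mul(-3, Mul(-16, d)) = Mul(48, d))
Function('K')(h, Q) = Rational(14, 5) (Function('K')(h, Q) = Add(3, Mul(-1, Pow(5, -1))) = Add(3, Mul(-1, Rational(1, 5))) = Add(3, Rational(-1, 5)) = Rational(14, 5))
Function('k')(D, o) = Add(3, Mul(-1, o, Add(-96, D, o))) (Function('k')(D, o) = Add(3, Mul(-1, Mul(Add(Add(D, Mul(48, -2)), o), o))) = Add(3, Mul(-1, Mul(Add(Add(D, -96), o), o))) = Add(3, Mul(-1, Mul(Add(Add(-96, D), o), o))) = Add(3, Mul(-1, Mul(Add(-96, D, o), o))) = Add(3, Mul(-1, Mul(o, Add(-96, D, o)))) = Add(3, Mul(-1, o, Add(-96, D, o))))
Mul(Function('k')(Function('K')(5, 10), Function('O')(2)), Pow(-7935, -1)) = Mul(Add(3, Mul(-1, Pow(2, 2)), Mul(96, 2), Mul(-1, Rational(14, 5), 2)), Pow(-7935, -1)) = Mul(Add(3, Mul(-1, 4), 192, Rational(-28, 5)), Rational(-1, 7935)) = Mul(Add(3, -4, 192, Rational(-28, 5)), Rational(-1, 7935)) = Mul(Rational(927, 5), Rational(-1, 7935)) = Rational(-309, 13225)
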